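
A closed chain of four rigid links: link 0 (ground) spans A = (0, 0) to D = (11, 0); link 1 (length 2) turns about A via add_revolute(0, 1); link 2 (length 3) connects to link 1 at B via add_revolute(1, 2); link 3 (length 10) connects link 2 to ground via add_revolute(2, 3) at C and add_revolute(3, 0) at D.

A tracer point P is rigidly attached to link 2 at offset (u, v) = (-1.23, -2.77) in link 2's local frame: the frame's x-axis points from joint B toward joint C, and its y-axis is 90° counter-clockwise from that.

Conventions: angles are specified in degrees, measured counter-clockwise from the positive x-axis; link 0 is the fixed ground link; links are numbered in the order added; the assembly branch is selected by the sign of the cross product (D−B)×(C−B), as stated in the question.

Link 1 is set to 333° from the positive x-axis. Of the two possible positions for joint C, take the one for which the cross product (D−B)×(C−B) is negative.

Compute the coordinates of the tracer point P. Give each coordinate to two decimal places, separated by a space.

A=(0,0), D=(11.00,0)
B = A + 2.00·(cos333°, sin333°) = (1.7820, -0.9080)
|BD| = 9.2626
circle(B,3.00) ∩ circle(D,10.00): a=-0.2809, h=2.9868
  candidates: C₊=(1.2096,2.0369) cross=27.666; C₋=(1.7952,-3.9080) cross=-27.666
  branch - wants cross < 0 → take C=(1.7952,-3.9080) (cross=-27.666)
ex = (C−B)/|BC| = (0.0044,-1.0000); ey = (1.0000,0.0044)
P = B + -1.23·ex + -2.77·ey = (-0.9934,0.3098)

-0.99 0.31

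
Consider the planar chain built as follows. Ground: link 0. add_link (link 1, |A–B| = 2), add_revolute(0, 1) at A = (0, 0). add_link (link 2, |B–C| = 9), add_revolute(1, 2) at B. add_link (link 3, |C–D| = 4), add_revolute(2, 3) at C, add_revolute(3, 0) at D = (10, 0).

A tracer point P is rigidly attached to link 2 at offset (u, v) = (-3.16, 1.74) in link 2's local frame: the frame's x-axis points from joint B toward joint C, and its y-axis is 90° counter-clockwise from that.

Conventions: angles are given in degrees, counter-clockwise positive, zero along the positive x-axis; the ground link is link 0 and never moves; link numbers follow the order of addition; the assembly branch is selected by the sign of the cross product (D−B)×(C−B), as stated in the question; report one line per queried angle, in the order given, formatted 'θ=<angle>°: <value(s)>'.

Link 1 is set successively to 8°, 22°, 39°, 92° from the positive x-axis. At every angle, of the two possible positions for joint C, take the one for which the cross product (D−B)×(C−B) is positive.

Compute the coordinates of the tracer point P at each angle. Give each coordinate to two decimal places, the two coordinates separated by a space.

A=(0,0), D=(10.00,0)
θ=8°: B = A + 2.00·(cos8°, sin8°) = (1.9805, 0.2783)
θ=8°: |BD| = 8.0243
θ=8°: circle(B,9.00) ∩ circle(D,4.00): a=8.0623, h=3.9998
θ=8°:   candidates: C₊=(10.1768,3.9961) cross=32.096; C₋=(9.8993,-3.9987) cross=-32.096
θ=8°:   branch + wants cross > 0 → take C=(10.1768,3.9961) (cross=32.096)
θ=8°: ex = (C−B)/|BC| = (0.9107,0.4131); ey = (-0.4131,0.9107)
θ=8°: P = B + -3.16·ex + 1.74·ey = (-1.6160,0.5576)
θ=22°: B = A + 2.00·(cos22°, sin22°) = (1.8544, 0.7492)
θ=22°: |BD| = 8.1800
θ=22°: circle(B,9.00) ∩ circle(D,4.00): a=8.0631, h=3.9983
θ=22°:   candidates: C₊=(10.2498,3.9922) cross=32.706; C₋=(9.5174,-3.9708) cross=-32.706
θ=22°:   branch + wants cross > 0 → take C=(10.2498,3.9922) (cross=32.706)
θ=22°: ex = (C−B)/|BC| = (0.9328,0.3603); ey = (-0.3603,0.9328)
θ=22°: P = B + -3.16·ex + 1.74·ey = (-1.7203,1.2337)
θ=39°: B = A + 2.00·(cos39°, sin39°) = (1.5543, 1.2586)
θ=39°: |BD| = 8.5390
θ=39°: circle(B,9.00) ∩ circle(D,4.00): a=8.0756, h=3.9731
θ=39°:   candidates: C₊=(10.1273,3.9980) cross=33.926; C₋=(8.9560,-3.8614) cross=-33.926
θ=39°:   branch + wants cross > 0 → take C=(10.1273,3.9980) (cross=33.926)
θ=39°: ex = (C−B)/|BC| = (0.9526,0.3044); ey = (-0.3044,0.9526)
θ=39°: P = B + -3.16·ex + 1.74·ey = (-1.9854,1.9543)
θ=92°: B = A + 2.00·(cos92°, sin92°) = (-0.0698, 1.9988)
θ=92°: |BD| = 10.2663
θ=92°: circle(B,9.00) ∩ circle(D,4.00): a=8.2988, h=3.4827
θ=92°:   candidates: C₊=(8.7483,3.7991) cross=35.754; C₋=(7.3922,-3.0330) cross=-35.754
θ=92°:   branch + wants cross > 0 → take C=(8.7483,3.7991) (cross=35.754)
θ=92°: ex = (C−B)/|BC| = (0.9798,0.2000); ey = (-0.2000,0.9798)
θ=92°: P = B + -3.16·ex + 1.74·ey = (-3.5140,3.0715)

θ=8°: -1.62 0.56
θ=22°: -1.72 1.23
θ=39°: -1.99 1.95
θ=92°: -3.51 3.07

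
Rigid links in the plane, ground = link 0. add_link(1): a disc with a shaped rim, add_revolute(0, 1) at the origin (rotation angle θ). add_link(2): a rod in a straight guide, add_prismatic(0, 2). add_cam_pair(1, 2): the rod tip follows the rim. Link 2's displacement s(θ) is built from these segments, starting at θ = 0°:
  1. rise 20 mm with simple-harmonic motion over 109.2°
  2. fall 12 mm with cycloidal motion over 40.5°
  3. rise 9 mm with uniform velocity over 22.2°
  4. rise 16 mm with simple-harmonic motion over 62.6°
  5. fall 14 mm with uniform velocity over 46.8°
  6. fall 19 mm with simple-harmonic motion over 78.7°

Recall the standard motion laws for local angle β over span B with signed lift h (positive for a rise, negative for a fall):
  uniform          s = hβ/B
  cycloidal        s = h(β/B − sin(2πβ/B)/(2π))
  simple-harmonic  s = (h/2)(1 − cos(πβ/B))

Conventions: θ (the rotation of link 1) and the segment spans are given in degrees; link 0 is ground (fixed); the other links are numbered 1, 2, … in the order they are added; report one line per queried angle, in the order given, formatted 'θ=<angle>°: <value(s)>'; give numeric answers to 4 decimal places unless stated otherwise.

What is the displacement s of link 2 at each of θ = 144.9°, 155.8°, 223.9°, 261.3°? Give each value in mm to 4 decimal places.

segment 1 (0° to 109.2°, simple-harmonic, h = 20) is passed completely: s = 0.0000 + (20) = 20.0000
θ = 144.9° falls in segment 2 (109.2° to 149.7°, cycloidal, h = -12): β = 144.9 − 109.2 = 35.7°, B = 40.5°; Δs = -12·(0.8815 − sin(2π·0.8815)/(2π)) = -11.8722; s = 20.0000 − 11.8722 = 8.1278
segment 2 (109.2° to 149.7°, cycloidal, h = -12) is passed completely: s = 20.0000 + (-12) = 8.0000
θ = 155.8° falls in segment 3 (149.7° to 171.9°, uniform, h = 9): β = 155.8 − 149.7 = 6.1°, B = 22.2°; Δs = 9·6.1/22.2 = 2.4730; s = 8.0000 + 2.4730 = 10.4730
segment 3 (149.7° to 171.9°, uniform, h = 9) is passed completely: s = 8.0000 + (9) = 17.0000
θ = 223.9° falls in segment 4 (171.9° to 234.5°, simple-harmonic, h = 16): β = 223.9 − 171.9 = 52°, B = 62.6°; Δs = 16/2·(1 − cos(π·0.8307)) = 14.8945; s = 17.0000 + 14.8945 = 31.8945
segment 4 (171.9° to 234.5°, simple-harmonic, h = 16) is passed completely: s = 17.0000 + (16) = 33.0000
θ = 261.3° falls in segment 5 (234.5° to 281.3°, uniform, h = -14): β = 261.3 − 234.5 = 26.8°, B = 46.8°; Δs = -14·26.8/46.8 = -8.0171; s = 33.0000 − 8.0171 = 24.9829

θ=144.9°: 8.1278
θ=155.8°: 10.4730
θ=223.9°: 31.8945
θ=261.3°: 24.9829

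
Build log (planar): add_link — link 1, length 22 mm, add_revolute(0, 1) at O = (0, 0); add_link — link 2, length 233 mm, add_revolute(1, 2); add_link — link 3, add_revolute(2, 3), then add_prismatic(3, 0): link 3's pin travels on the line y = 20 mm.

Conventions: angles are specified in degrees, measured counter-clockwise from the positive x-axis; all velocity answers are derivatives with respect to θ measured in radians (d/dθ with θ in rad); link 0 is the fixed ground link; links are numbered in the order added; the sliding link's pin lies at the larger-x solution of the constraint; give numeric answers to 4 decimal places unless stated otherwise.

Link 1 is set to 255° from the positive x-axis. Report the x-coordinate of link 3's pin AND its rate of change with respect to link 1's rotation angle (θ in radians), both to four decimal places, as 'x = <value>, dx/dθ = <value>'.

geometry: r = 22 mm, L = 233 mm, e = 20 mm
crank pin P = (r cos θ, r sin θ) = (-5.694019, -21.250368)
h = r sin θ − e = -21.250368 − 20 = -41.250368
x = r cos θ + √(L² − h²) = -5.694019 + 229.319443 = 223.625424
dx/dθ = −r sin θ − h·r cos θ/√(L² − h²) (θ in radians; h = -41.250368) = 20.226118

x = 223.6254, dx/dθ = 20.2261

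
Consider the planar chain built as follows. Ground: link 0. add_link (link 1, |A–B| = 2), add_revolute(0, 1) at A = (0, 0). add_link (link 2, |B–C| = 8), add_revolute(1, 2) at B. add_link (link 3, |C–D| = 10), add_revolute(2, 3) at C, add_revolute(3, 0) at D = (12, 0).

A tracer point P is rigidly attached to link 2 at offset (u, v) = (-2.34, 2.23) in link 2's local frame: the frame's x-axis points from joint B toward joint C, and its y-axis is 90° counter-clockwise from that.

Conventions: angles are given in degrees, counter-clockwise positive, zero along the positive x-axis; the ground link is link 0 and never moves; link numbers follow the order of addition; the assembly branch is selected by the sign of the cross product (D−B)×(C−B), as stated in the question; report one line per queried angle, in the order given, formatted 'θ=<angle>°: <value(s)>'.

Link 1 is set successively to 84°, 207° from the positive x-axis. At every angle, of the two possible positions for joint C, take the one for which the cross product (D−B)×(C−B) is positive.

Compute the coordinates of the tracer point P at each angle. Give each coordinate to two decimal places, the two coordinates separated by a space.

A=(0,0), D=(12.00,0)
θ=84°: B = A + 2.00·(cos84°, sin84°) = (0.2091, 1.9890)
θ=84°: |BD| = 11.9575
θ=84°: circle(B,8.00) ∩ circle(D,10.00): a=4.4734, h=6.6324
θ=84°:   candidates: C₊=(5.7234,7.7849) cross=79.307; C₋=(3.5169,-5.2950) cross=-79.307
θ=84°:   branch + wants cross > 0 → take C=(5.7234,7.7849) (cross=79.307)
θ=84°: ex = (C−B)/|BC| = (0.6893,0.7245); ey = (-0.7245,0.6893)
θ=84°: P = B + -2.34·ex + 2.23·ey = (-3.0195,1.8309)
θ=207°: B = A + 2.00·(cos207°, sin207°) = (-1.7820, -0.9080)
θ=207°: |BD| = 13.8119
θ=207°: circle(B,8.00) ∩ circle(D,10.00): a=5.6027, h=5.7105
θ=207°:   candidates: C₊=(3.4332,5.1585) cross=78.872; C₋=(4.1840,-6.2378) cross=-78.872
θ=207°:   branch + wants cross > 0 → take C=(3.4332,5.1585) (cross=78.872)
θ=207°: ex = (C−B)/|BC| = (0.6519,0.7583); ey = (-0.7583,0.6519)
θ=207°: P = B + -2.34·ex + 2.23·ey = (-4.9985,-1.2287)

θ=84°: -3.02 1.83
θ=207°: -5.00 -1.23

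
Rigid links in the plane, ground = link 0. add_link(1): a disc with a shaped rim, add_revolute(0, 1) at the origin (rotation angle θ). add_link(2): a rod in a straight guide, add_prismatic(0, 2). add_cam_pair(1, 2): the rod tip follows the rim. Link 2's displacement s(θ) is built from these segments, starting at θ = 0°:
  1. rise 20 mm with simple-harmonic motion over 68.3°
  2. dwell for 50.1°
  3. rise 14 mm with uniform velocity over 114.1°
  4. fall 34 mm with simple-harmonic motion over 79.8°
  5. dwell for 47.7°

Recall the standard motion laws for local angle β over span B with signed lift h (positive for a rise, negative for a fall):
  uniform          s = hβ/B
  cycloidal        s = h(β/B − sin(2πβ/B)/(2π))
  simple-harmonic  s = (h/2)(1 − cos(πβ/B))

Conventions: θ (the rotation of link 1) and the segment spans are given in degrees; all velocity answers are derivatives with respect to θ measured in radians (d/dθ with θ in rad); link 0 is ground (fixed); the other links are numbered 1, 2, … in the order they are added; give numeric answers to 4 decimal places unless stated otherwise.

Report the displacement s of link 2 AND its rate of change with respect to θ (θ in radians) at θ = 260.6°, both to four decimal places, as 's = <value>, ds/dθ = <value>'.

segment 1 (0° to 68.3°, simple-harmonic, h = 20) is passed completely: s = 0.0000 + (20) = 20.0000
segment 2 (68.3° to 118.4°, dwell): s unchanged at 20.0000
segment 3 (118.4° to 232.5°, uniform, h = 14) is passed completely: s = 20.0000 + (14) = 34.0000
θ = 260.6° falls in segment 4 (232.5° to 312.3°, simple-harmonic, h = -34): β = 260.6 − 232.5 = 28.1°, B = 79.8°; Δs = -34/2·(1 − cos(π·0.3521)) = -9.3837; s = 34.0000 − 9.3837 = 24.6163
velocity in seg [232.5°–312.3°] (simple-harmonic), θ in radians: β = 28.1° = 0.4904 rad, B = 79.8° = 1.3928 rad; ds/dθ = (πh/(2B)) sin(πβ/B) = (π·(-34)/(2·1.3928)) sin(π·0.3521) = -34.282159 mm/rad

s = 24.6163, ds/dθ = -34.2822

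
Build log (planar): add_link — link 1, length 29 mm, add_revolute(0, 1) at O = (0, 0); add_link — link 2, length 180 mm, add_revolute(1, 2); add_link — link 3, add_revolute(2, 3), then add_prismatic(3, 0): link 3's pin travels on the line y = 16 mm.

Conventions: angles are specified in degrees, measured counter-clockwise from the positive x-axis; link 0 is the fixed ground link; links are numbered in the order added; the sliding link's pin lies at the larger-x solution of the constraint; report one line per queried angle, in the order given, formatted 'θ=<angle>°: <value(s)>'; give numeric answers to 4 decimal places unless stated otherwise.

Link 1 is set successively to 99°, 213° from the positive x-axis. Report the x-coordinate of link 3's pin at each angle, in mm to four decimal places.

geometry: r = 29 mm, L = 180 mm, e = 16 mm
θ=99°: crank pin P = (r cos θ, r sin θ) = (-4.536599, 28.642962)
θ=99°: h = r sin θ − e = 28.642962 − 16 = 12.642962
θ=99°: x = r cos θ + √(L² − h²) = -4.536599 + 179.555439 = 175.018839
θ=213°: crank pin P = (r cos θ, r sin θ) = (-24.321446, -15.794532)
θ=213°: h = r sin θ − e = -15.794532 − 16 = -31.794532
θ=213°: x = r cos θ + √(L² − h²) = -24.321446 + 177.169714 = 152.848268

θ=99°: 175.0188
θ=213°: 152.8483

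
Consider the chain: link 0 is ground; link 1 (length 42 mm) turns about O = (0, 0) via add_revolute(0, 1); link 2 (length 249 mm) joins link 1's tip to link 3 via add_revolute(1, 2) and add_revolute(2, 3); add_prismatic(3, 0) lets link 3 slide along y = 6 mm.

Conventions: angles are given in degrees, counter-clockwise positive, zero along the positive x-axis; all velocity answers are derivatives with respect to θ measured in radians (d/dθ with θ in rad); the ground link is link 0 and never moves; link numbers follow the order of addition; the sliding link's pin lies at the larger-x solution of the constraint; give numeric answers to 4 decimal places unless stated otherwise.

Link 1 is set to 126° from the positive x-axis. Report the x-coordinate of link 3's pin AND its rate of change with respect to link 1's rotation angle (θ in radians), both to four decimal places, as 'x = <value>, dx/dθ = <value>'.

geometry: r = 42 mm, L = 249 mm, e = 6 mm
crank pin P = (r cos θ, r sin θ) = (-24.686981, 33.978714)
h = r sin θ − e = 33.978714 − 6 = 27.978714
x = r cos θ + √(L² − h²) = -24.686981 + 247.423102 = 222.736122
dx/dθ = −r sin θ − h·r cos θ/√(L² − h²) (θ in radians; h = 27.978714) = -31.187099

x = 222.7361, dx/dθ = -31.1871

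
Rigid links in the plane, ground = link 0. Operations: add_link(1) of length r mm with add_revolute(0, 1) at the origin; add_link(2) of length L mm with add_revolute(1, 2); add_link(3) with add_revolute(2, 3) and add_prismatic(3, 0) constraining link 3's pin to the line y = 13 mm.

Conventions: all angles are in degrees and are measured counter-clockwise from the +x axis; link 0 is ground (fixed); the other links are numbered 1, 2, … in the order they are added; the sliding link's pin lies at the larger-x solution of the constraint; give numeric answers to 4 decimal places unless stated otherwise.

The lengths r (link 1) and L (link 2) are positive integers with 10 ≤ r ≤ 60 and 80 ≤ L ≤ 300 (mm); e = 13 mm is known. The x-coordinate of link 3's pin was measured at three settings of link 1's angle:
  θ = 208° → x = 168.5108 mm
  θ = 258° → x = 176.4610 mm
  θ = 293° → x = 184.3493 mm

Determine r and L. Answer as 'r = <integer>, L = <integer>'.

constraint per measurement: (x − r cos θ)² + (r sin θ − e)² = L²
subtracting the θ₁ and θ₂ equations cancels the r² and L² terms:
r = (x₁² − x₂²) / (2[(x₁cos θ₁ + e sin θ₁) − (x₂cos θ₂ + e sin θ₂)]) = 12.9999 → r = 13
L² = (x₁ − r cos θ₁)² + (r sin θ₁ − e)² = 32761.0124 → L = 181.0000 → L = 181
check at θ₃=293°: x = 184.3493 (printed 184.3493) ✓

r = 13, L = 181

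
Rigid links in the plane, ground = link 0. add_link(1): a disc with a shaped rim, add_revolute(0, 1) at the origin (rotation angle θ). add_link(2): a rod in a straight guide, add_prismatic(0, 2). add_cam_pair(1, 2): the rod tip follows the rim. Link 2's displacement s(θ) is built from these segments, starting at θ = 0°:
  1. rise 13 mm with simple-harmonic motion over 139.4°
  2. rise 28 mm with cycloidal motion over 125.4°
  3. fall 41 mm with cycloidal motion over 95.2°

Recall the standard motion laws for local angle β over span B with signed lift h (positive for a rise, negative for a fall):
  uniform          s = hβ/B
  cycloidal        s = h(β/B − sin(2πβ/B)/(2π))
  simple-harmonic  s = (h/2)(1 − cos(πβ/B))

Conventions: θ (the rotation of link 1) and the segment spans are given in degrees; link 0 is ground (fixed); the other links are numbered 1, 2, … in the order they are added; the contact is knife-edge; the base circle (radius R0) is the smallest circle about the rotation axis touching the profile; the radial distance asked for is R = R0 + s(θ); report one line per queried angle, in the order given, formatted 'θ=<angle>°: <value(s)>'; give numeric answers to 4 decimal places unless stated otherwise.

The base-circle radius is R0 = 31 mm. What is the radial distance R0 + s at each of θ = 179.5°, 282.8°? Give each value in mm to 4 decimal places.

segment 1 (0° to 139.4°, simple-harmonic, h = 13) is passed completely: s = 0.0000 + (13) = 13.0000
θ = 179.5° falls in segment 2 (139.4° to 264.8°, cycloidal, h = 28): β = 179.5 − 139.4 = 40.1°, B = 125.4°; Δs = 28·(0.3198 − sin(2π·0.3198)/(2π)) = 4.9189; s = 13.0000 + 4.9189 = 17.9189
segment 2 (139.4° to 264.8°, cycloidal, h = 28) is passed completely: s = 13.0000 + (28) = 41.0000
θ = 282.8° falls in segment 3 (264.8° to 360°, cycloidal, h = -41): β = 282.8 − 264.8 = 18°, B = 95.2°; Δs = -41·(0.1891 − sin(2π·0.1891)/(2π)) = -1.6990; s = 41.0000 − 1.6990 = 39.3010
θ=179.5°: R = R0 + s = 31 + 17.9189 = 48.9189
θ=282.8°: R = R0 + s = 31 + 39.3010 = 70.3010

θ=179.5°: 48.9189
θ=282.8°: 70.3010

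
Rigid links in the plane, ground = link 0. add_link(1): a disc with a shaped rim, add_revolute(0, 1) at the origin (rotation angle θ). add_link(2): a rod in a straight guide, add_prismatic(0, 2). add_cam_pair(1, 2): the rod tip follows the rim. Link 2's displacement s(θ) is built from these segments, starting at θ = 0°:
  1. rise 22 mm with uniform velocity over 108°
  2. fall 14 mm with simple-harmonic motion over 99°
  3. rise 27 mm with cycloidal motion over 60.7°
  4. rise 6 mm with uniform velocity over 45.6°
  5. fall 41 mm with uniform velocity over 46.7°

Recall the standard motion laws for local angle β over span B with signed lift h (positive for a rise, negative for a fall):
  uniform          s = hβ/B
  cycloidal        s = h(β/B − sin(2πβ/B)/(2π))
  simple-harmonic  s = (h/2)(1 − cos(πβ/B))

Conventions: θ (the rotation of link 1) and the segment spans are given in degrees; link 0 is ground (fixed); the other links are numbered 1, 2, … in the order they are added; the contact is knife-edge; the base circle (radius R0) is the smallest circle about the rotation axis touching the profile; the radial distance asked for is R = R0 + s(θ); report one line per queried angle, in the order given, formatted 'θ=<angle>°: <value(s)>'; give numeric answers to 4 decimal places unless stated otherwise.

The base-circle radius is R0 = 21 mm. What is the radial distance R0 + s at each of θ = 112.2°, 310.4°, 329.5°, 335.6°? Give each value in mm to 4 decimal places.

segment 1 (0° to 108°, uniform, h = 22) is passed completely: s = 0.0000 + (22) = 22.0000
θ = 112.2° falls in segment 2 (108° to 207°, simple-harmonic, h = -14): β = 112.2 − 108 = 4.2°, B = 99°; Δs = -14/2·(1 − cos(π·0.0424)) = -0.0621; s = 22.0000 − 0.0621 = 21.9379
segment 2 (108° to 207°, simple-harmonic, h = -14) is passed completely: s = 22.0000 + (-14) = 8.0000
segment 3 (207° to 267.7°, cycloidal, h = 27) is passed completely: s = 8.0000 + (27) = 35.0000
θ = 310.4° falls in segment 4 (267.7° to 313.3°, uniform, h = 6): β = 310.4 − 267.7 = 42.7°, B = 45.6°; Δs = 6·42.7/45.6 = 5.6184; s = 35.0000 + 5.6184 = 40.6184
segment 4 (267.7° to 313.3°, uniform, h = 6) is passed completely: s = 35.0000 + (6) = 41.0000
θ = 329.5° falls in segment 5 (313.3° to 360°, uniform, h = -41): β = 329.5 − 313.3 = 16.2°, B = 46.7°; Δs = -41·16.2/46.7 = -14.2227; s = 41.0000 − 14.2227 = 26.7773
θ = 335.6° falls in segment 5 (313.3° to 360°, uniform, h = -41): β = 335.6 − 313.3 = 22.3°, B = 46.7°; Δs = -41·22.3/46.7 = -19.5782; s = 41.0000 − 19.5782 = 21.4218
θ=112.2°: R = R0 + s = 21 + 21.9379 = 42.9379
θ=310.4°: R = R0 + s = 21 + 40.6184 = 61.6184
θ=329.5°: R = R0 + s = 21 + 26.7773 = 47.7773
θ=335.6°: R = R0 + s = 21 + 21.4218 = 42.4218

θ=112.2°: 42.9379
θ=310.4°: 61.6184
θ=329.5°: 47.7773
θ=335.6°: 42.4218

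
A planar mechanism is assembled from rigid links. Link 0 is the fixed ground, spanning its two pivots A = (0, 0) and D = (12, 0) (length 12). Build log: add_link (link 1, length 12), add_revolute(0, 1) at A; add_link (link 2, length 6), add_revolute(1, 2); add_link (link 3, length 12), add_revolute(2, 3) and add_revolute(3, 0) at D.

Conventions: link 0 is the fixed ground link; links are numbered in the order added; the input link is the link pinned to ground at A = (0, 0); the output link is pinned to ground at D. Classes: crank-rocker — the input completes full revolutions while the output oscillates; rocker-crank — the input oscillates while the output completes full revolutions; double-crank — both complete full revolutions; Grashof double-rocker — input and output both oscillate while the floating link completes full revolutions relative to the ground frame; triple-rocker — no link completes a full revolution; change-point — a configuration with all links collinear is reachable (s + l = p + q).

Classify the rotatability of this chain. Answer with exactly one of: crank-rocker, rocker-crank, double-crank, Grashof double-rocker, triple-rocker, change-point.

lengths: ground=12, input=12, coupler=6, output=12
sorted: s=6 (shortest), l=12 (longest), p+q=24
s + l = 18 vs p + q = 24
s + l < p + q (Grashof) with shortest = coupler link → Grashof double-rocker

Grashof double-rocker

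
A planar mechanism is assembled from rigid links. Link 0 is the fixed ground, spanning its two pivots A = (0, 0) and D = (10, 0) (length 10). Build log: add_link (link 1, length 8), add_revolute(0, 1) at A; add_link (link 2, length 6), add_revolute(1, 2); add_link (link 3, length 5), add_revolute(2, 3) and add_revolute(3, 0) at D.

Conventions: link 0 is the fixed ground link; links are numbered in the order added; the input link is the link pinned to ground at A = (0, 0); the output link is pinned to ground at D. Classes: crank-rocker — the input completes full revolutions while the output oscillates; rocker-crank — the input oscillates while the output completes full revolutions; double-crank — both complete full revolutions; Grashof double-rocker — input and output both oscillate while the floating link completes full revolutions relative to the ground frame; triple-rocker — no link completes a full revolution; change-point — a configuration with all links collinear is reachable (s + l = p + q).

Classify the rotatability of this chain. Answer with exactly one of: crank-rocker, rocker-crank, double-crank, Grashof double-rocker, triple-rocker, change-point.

lengths: ground=10, input=8, coupler=6, output=5
sorted: s=5 (shortest), l=10 (longest), p+q=14
s + l = 15 vs p + q = 14
s + l > p + q → non-Grashof → no link fully rotates → triple-rocker

triple-rocker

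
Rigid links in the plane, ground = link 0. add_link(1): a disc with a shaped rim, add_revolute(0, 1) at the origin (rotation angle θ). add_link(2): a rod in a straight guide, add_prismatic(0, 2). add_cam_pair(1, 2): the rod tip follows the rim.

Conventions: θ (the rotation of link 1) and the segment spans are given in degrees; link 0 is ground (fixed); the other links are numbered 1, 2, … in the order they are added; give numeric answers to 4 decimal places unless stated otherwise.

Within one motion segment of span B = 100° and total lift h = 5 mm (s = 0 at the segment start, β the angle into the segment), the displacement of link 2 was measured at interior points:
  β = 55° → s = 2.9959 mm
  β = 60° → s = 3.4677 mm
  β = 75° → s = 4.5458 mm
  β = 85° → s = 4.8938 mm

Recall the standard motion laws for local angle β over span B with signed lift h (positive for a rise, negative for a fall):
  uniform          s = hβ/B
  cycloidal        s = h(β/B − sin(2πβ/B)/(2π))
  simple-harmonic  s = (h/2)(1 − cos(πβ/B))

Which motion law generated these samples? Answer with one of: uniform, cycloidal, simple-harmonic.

candidates at β/B = r: uniform s = h·r (linear in β); cycloidal s = h·(r − sin(2πr)/(2π)); simple-harmonic s = (h/2)(1 − cos(πr))
β=55°: printed 2.9959 | uniform 2.7500, cycloidal 2.9959, simple-harmonic 2.8911
β=60°: printed 3.4677 | uniform 3.0000, cycloidal 3.4677, simple-harmonic 3.2725
β=75°: printed 4.5458 | uniform 3.7500, cycloidal 4.5458, simple-harmonic 4.2678
β=85°: printed 4.8938 | uniform 4.2500, cycloidal 4.8938, simple-harmonic 4.7275
only one law matches every sample → cycloidal

cycloidal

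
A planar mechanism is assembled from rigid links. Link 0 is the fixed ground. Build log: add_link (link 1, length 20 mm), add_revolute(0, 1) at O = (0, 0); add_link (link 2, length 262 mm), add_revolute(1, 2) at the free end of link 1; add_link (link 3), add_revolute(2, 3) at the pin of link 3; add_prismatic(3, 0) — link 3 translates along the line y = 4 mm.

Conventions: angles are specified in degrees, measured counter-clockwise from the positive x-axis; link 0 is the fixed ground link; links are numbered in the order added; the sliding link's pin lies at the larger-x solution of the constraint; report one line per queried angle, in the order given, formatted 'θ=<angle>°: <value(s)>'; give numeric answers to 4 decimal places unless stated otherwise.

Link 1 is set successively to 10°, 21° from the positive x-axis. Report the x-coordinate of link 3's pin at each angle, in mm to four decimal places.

geometry: r = 20 mm, L = 262 mm, e = 4 mm
θ=10°: crank pin P = (r cos θ, r sin θ) = (19.696155, 3.472964)
θ=10°: h = r sin θ − e = 3.472964 − 4 = -0.527036
θ=10°: x = r cos θ + √(L² − h²) = 19.696155 + 261.999470 = 281.695625
θ=21°: crank pin P = (r cos θ, r sin θ) = (18.671609, 7.167359)
θ=21°: h = r sin θ − e = 7.167359 − 4 = 3.167359
θ=21°: x = r cos θ + √(L² − h²) = 18.671609 + 261.980854 = 280.652462

θ=10°: 281.6956
θ=21°: 280.6525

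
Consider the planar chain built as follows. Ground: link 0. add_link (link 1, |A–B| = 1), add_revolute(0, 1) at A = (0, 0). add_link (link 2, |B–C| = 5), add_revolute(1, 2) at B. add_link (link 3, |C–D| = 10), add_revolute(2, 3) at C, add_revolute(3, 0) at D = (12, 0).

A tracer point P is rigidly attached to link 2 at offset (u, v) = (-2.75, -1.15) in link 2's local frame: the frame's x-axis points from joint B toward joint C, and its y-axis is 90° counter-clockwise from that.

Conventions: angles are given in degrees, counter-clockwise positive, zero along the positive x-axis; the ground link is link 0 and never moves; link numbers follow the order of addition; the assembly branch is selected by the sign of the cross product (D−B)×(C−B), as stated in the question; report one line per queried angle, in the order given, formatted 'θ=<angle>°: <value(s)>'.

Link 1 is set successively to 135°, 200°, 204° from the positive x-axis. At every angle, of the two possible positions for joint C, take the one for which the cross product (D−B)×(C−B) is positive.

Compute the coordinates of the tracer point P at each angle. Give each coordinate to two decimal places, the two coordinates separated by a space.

A=(0,0), D=(12.00,0)
θ=135°: B = A + 1.00·(cos135°, sin135°) = (-0.7071, 0.7071)
θ=135°: |BD| = 12.7268
θ=135°: circle(B,5.00) ∩ circle(D,10.00): a=3.4168, h=3.6504
θ=135°:   candidates: C₊=(2.9073,4.1620) cross=46.457; C₋=(2.5016,-3.1275) cross=-46.457
θ=135°:   branch + wants cross > 0 → take C=(2.9073,4.1620) (cross=46.457)
θ=135°: ex = (C−B)/|BC| = (0.7229,0.6910); ey = (-0.6910,0.7229)
θ=135°: P = B + -2.75·ex + -1.15·ey = (-1.9004,-2.0244)
θ=200°: B = A + 1.00·(cos200°, sin200°) = (-0.9397, -0.3420)
θ=200°: |BD| = 12.9442
θ=200°: circle(B,5.00) ∩ circle(D,10.00): a=3.5751, h=3.4956
θ=200°:   candidates: C₊=(2.5418,3.2468) cross=45.247; C₋=(2.7265,-3.7419) cross=-45.247
θ=200°:   branch + wants cross > 0 → take C=(2.5418,3.2468) (cross=45.247)
θ=200°: ex = (C−B)/|BC| = (0.6963,0.7178); ey = (-0.7178,0.6963)
θ=200°: P = B + -2.75·ex + -1.15·ey = (-2.0291,-3.1166)
θ=204°: B = A + 1.00·(cos204°, sin204°) = (-0.9135, -0.4067)
θ=204°: |BD| = 12.9199
θ=204°: circle(B,5.00) ∩ circle(D,10.00): a=3.5575, h=3.5134
θ=204°:   candidates: C₊=(2.5316,3.2170) cross=45.394; C₋=(2.7528,-3.8064) cross=-45.394
θ=204°:   branch + wants cross > 0 → take C=(2.5316,3.2170) (cross=45.394)
θ=204°: ex = (C−B)/|BC| = (0.6890,0.7247); ey = (-0.7247,0.6890)
θ=204°: P = B + -2.75·ex + -1.15·ey = (-1.9749,-3.1921)

θ=135°: -1.90 -2.02
θ=200°: -2.03 -3.12
θ=204°: -1.97 -3.19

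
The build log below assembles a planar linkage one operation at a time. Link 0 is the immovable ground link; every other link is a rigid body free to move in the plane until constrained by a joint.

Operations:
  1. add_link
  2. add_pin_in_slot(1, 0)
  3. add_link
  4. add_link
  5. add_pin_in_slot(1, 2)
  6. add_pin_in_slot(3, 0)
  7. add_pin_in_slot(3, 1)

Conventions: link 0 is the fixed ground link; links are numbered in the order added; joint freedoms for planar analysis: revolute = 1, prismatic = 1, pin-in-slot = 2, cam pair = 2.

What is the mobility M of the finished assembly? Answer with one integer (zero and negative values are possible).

(L,J1,J2)=(1,0,0); link0 fixed
link1: (2,0,0)
PS 1-0 [J2]: (2,0,1)
link2: (3,0,1)
link3: (4,0,1)
PS 1-2 [J2]: (4,0,2)
PS 3-0 [J2]: (4,0,3)
PS 3-1 [J2]: (4,0,4)
Grübler: 3·3 − 2·0 − 4 = 5

M = 5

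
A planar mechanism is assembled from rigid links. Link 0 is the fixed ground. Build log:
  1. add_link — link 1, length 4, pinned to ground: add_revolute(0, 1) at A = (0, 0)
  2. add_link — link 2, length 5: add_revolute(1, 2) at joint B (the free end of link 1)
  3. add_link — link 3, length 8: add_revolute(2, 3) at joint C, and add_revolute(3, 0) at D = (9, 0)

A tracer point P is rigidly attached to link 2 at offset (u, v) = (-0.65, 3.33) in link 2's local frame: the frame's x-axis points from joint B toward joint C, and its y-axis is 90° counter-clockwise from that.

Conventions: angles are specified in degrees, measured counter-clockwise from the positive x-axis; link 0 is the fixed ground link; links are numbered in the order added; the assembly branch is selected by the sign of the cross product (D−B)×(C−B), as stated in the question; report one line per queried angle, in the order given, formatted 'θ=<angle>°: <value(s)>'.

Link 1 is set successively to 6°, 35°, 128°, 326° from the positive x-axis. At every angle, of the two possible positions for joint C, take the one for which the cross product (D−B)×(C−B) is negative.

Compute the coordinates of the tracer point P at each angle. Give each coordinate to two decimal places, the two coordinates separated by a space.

A=(0,0), D=(9.00,0)
θ=6°: B = A + 4.00·(cos6°, sin6°) = (3.9781, 0.4181)
θ=6°: |BD| = 5.0393
θ=6°: circle(B,5.00) ∩ circle(D,8.00): a=-1.3500, h=4.8143
θ=6°:   candidates: C₊=(3.0322,5.3278) cross=24.261; C₋=(2.2333,-4.2676) cross=-24.261
θ=6°:   branch - wants cross < 0 → take C=(2.2333,-4.2676) (cross=-24.261)
θ=6°: ex = (C−B)/|BC| = (-0.3489,-0.9371); ey = (0.9371,-0.3489)
θ=6°: P = B + -0.65·ex + 3.33·ey = (7.3256,-0.1347)
θ=35°: B = A + 4.00·(cos35°, sin35°) = (3.2766, 2.2943)
θ=35°: |BD| = 6.1661
θ=35°: circle(B,5.00) ∩ circle(D,8.00): a=-0.0794, h=4.9994
θ=35°:   candidates: C₊=(5.0631,6.9643) cross=30.827; C₋=(1.3427,-2.3166) cross=-30.827
θ=35°:   branch - wants cross < 0 → take C=(1.3427,-2.3166) (cross=-30.827)
θ=35°: ex = (C−B)/|BC| = (-0.3868,-0.9222); ey = (0.9222,-0.3868)
θ=35°: P = B + -0.65·ex + 3.33·ey = (6.5989,1.6058)
θ=128°: B = A + 4.00·(cos128°, sin128°) = (-2.4626, 3.1520)
θ=128°: |BD| = 11.8881
θ=128°: circle(B,5.00) ∩ circle(D,8.00): a=4.3038, h=2.5451
θ=128°:   candidates: C₊=(2.3619,4.4649) cross=30.256; C₋=(1.0123,-0.4431) cross=-30.256
θ=128°:   branch - wants cross < 0 → take C=(1.0123,-0.4431) (cross=-30.256)
θ=128°: ex = (C−B)/|BC| = (0.6950,-0.7190); ey = (0.7190,0.6950)
θ=128°: P = B + -0.65·ex + 3.33·ey = (-0.5200,5.9337)
θ=326°: B = A + 4.00·(cos326°, sin326°) = (3.3162, -2.2368)
θ=326°: |BD| = 6.1081
θ=326°: circle(B,5.00) ∩ circle(D,8.00): a=-0.1384, h=4.9981
θ=326°:   candidates: C₊=(1.3571,2.3635) cross=30.529; C₋=(5.0176,-6.9384) cross=-30.529
θ=326°:   branch - wants cross < 0 → take C=(5.0176,-6.9384) (cross=-30.529)
θ=326°: ex = (C−B)/|BC| = (0.3403,-0.9403); ey = (0.9403,0.3403)
θ=326°: P = B + -0.65·ex + 3.33·ey = (6.2262,-0.4924)

θ=6°: 7.33 -0.13
θ=35°: 6.60 1.61
θ=128°: -0.52 5.93
θ=326°: 6.23 -0.49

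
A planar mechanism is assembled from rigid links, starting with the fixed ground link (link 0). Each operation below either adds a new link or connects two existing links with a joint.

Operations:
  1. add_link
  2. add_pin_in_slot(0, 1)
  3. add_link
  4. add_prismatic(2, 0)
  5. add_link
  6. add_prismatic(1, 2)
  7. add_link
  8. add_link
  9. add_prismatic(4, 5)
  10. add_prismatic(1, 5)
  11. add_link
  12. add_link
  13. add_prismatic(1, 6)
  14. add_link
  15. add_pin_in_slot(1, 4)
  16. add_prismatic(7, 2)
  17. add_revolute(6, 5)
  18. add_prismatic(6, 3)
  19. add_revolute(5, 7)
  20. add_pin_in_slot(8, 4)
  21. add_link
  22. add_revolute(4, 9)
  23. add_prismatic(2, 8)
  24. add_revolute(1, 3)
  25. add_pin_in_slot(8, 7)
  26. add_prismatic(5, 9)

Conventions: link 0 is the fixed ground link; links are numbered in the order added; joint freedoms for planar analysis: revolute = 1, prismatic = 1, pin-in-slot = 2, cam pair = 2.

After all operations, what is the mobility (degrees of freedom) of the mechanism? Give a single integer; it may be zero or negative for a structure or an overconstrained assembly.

L=1 J1=0 J2=0
add link → L=2 J1=0 J2=0
PS@0,1 dof=2 J2 → L=2 J1=0 J2=1
add link → L=3 J1=0 J2=1
P@2,0 dof=1 J1 → L=3 J1=1 J2=1
add link → L=4 J1=1 J2=1
P@1,2 dof=1 J1 → L=4 J1=2 J2=1
add link → L=5 J1=2 J2=1
add link → L=6 J1=2 J2=1
P@4,5 dof=1 J1 → L=6 J1=3 J2=1
P@1,5 dof=1 J1 → L=6 J1=4 J2=1
add link → L=7 J1=4 J2=1
add link → L=8 J1=4 J2=1
P@1,6 dof=1 J1 → L=8 J1=5 J2=1
add link → L=9 J1=5 J2=1
PS@1,4 dof=2 J2 → L=9 J1=5 J2=2
P@7,2 dof=1 J1 → L=9 J1=6 J2=2
R@6,5 dof=1 J1 → L=9 J1=7 J2=2
P@6,3 dof=1 J1 → L=9 J1=8 J2=2
R@5,7 dof=1 J1 → L=9 J1=9 J2=2
PS@8,4 dof=2 J2 → L=9 J1=9 J2=3
add link → L=10 J1=9 J2=3
R@4,9 dof=1 J1 → L=10 J1=10 J2=3
P@2,8 dof=1 J1 → L=10 J1=11 J2=3
R@1,3 dof=1 J1 → L=10 J1=12 J2=3
PS@8,7 dof=2 J2 → L=10 J1=12 J2=4
P@5,9 dof=1 J1 → L=10 J1=13 J2=4
M=3(L−1)−2J1−J2=3·9−2·13−4=-3

M = -3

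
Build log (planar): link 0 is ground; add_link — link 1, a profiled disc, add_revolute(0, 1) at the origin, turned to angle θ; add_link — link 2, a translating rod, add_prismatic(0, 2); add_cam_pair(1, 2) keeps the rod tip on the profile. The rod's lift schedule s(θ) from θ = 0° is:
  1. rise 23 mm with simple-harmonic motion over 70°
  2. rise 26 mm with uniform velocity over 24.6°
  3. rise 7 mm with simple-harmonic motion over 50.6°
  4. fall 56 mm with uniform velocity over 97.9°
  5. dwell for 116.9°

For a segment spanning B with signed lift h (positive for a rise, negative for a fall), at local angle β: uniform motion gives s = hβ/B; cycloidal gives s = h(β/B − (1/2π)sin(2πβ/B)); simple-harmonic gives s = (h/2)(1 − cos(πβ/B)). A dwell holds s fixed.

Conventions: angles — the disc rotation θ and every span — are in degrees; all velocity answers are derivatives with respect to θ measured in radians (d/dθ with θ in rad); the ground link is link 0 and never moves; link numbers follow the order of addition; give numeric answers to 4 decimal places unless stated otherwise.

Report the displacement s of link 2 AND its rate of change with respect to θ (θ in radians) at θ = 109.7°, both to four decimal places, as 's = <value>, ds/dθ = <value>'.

seg 1 [0°–70°] simple-harmonic, h=23: full span → s += 23 → s = 23.0000
seg 2 [70°–94.6°] uniform, h=26: full span → s += 26 → s = 49.0000
seg 3 [94.6°–145.2°] simple-harmonic, h=7: θ=109.7° here. β=15.1, B=50.6. 7/2·(1 − cos(π·0.2984)) = 1.4287 → s = 50.4287
velocity in seg [94.6°–145.2°] (simple-harmonic), θ in radians: β = 15.1° = 0.2635 rad, B = 50.6° = 0.8831 rad; ds/dθ = (πh/(2B)) sin(πβ/B) = (π·7/(2·0.8831)) sin(π·0.2984) = 10.036268 mm/rad

s = 50.4287, ds/dθ = 10.0363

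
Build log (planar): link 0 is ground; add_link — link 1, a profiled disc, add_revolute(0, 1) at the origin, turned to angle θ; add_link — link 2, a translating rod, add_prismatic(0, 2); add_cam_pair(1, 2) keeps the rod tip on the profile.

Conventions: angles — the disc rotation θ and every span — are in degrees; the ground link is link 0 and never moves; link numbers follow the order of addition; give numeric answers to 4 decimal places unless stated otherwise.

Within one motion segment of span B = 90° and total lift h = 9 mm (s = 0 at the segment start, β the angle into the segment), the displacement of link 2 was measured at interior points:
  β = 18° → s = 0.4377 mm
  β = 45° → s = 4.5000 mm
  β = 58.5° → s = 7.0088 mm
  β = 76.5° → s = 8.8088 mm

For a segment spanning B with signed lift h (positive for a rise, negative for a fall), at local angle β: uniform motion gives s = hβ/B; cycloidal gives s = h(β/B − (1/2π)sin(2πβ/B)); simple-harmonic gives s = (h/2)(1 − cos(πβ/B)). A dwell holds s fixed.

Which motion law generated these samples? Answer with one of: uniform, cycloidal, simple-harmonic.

candidates at β/B = r: uniform s = h·r (linear in β); cycloidal s = h·(r − sin(2πr)/(2π)); simple-harmonic s = (h/2)(1 − cos(πr))
β=18°: printed 0.4377 | uniform 1.8000, cycloidal 0.4377, simple-harmonic 0.8594
β=45°: printed 4.5000 | uniform 4.5000, cycloidal 4.5000, simple-harmonic 4.5000
β=58.5°: printed 7.0088 | uniform 5.8500, cycloidal 7.0088, simple-harmonic 6.5430
β=76.5°: printed 8.8088 | uniform 7.6500, cycloidal 8.8088, simple-harmonic 8.5095
only one law matches every sample → cycloidal

cycloidal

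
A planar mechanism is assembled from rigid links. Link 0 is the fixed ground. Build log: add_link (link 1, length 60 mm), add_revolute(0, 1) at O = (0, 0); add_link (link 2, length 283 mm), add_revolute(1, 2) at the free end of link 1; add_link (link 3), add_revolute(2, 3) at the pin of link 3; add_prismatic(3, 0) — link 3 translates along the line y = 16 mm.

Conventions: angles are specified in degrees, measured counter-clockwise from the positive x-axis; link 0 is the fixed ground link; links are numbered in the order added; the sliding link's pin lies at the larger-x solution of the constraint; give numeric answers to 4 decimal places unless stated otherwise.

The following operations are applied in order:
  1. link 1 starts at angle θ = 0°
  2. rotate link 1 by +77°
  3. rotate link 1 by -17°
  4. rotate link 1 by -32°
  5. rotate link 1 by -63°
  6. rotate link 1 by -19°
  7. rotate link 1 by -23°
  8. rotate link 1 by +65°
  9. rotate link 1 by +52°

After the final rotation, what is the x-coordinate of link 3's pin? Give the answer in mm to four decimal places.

geometry: r = 60 mm, L = 283 mm, e = 16 mm; θ starts at 0°
rotate link 1 by +77°: θ ← 0° +77° = 77°
rotate link 1 by -17°: θ ← 77° -17° = 60°
rotate link 1 by -32°: θ ← 60° -32° = 28°
rotate link 1 by -63°: θ ← 28° -63° = -35°
rotate link 1 by -19°: θ ← -35° -19° = -54°
rotate link 1 by -23°: θ ← -54° -23° = -77°
rotate link 1 by +65°: θ ← -77° +65° = -12°
rotate link 1 by +52°: θ ← -12° +52° = 40°
crank pin P = (r cos θ, r sin θ) = (45.962667, 38.567257)
h = r sin θ − e = 38.567257 − 16 = 22.567257
x = r cos θ + √(L² − h²) = 45.962667 + 282.098775 = 328.061442

328.0614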